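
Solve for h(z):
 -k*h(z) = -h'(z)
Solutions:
 h(z) = C1*exp(k*z)


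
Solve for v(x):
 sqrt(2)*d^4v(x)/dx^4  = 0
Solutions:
 v(x) = C1 + C2*x + C3*x^2 + C4*x^3


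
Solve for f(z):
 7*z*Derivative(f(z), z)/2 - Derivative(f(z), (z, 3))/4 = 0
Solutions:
 f(z) = C1 + Integral(C2*airyai(14^(1/3)*z) + C3*airybi(14^(1/3)*z), z)


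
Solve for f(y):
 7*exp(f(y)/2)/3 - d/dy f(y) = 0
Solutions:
 f(y) = 2*log(-1/(C1 + 7*y)) + 2*log(6)


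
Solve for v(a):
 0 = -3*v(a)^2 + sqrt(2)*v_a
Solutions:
 v(a) = -2/(C1 + 3*sqrt(2)*a)


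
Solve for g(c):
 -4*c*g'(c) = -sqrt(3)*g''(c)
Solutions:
 g(c) = C1 + C2*erfi(sqrt(2)*3^(3/4)*c/3)


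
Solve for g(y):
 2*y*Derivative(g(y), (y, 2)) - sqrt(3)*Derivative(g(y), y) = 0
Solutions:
 g(y) = C1 + C2*y^(sqrt(3)/2 + 1)


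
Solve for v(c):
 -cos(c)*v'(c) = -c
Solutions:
 v(c) = C1 + Integral(c/cos(c), c)


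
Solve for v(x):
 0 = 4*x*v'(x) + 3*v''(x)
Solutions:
 v(x) = C1 + C2*erf(sqrt(6)*x/3)


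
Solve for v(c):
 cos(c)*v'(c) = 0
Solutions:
 v(c) = C1


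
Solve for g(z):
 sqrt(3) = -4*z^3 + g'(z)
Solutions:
 g(z) = C1 + z^4 + sqrt(3)*z


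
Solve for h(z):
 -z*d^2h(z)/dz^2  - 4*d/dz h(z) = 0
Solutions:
 h(z) = C1 + C2/z^3


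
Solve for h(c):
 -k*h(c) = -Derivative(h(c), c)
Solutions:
 h(c) = C1*exp(c*k)


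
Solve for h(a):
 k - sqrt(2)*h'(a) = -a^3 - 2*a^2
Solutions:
 h(a) = C1 + sqrt(2)*a^4/8 + sqrt(2)*a^3/3 + sqrt(2)*a*k/2


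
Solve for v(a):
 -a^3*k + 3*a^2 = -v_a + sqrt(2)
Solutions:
 v(a) = C1 + a^4*k/4 - a^3 + sqrt(2)*a


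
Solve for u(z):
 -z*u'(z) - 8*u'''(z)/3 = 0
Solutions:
 u(z) = C1 + Integral(C2*airyai(-3^(1/3)*z/2) + C3*airybi(-3^(1/3)*z/2), z)


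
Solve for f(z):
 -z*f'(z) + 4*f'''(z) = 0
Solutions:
 f(z) = C1 + Integral(C2*airyai(2^(1/3)*z/2) + C3*airybi(2^(1/3)*z/2), z)


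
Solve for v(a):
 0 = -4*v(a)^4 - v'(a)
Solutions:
 v(a) = (-3^(2/3) - 3*3^(1/6)*I)*(1/(C1 + 4*a))^(1/3)/6
 v(a) = (-3^(2/3) + 3*3^(1/6)*I)*(1/(C1 + 4*a))^(1/3)/6
 v(a) = (1/(C1 + 12*a))^(1/3)


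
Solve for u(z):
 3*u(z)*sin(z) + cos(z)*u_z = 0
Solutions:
 u(z) = C1*cos(z)^3


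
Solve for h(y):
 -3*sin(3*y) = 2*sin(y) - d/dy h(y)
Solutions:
 h(y) = C1 - 2*cos(y) - cos(3*y)


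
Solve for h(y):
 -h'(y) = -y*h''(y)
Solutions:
 h(y) = C1 + C2*y^2


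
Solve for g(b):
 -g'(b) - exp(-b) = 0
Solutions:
 g(b) = C1 + exp(-b)


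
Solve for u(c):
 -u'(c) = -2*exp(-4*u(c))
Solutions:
 u(c) = log(-I*(C1 + 8*c)^(1/4))
 u(c) = log(I*(C1 + 8*c)^(1/4))
 u(c) = log(-(C1 + 8*c)^(1/4))
 u(c) = log(C1 + 8*c)/4


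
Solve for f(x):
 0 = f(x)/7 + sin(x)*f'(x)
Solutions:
 f(x) = C1*(cos(x) + 1)^(1/14)/(cos(x) - 1)^(1/14)


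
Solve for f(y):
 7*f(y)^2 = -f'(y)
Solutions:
 f(y) = 1/(C1 + 7*y)


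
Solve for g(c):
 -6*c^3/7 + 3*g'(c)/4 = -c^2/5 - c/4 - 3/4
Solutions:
 g(c) = C1 + 2*c^4/7 - 4*c^3/45 - c^2/6 - c


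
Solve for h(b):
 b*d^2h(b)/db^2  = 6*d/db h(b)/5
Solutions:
 h(b) = C1 + C2*b^(11/5)


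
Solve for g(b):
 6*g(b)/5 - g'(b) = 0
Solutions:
 g(b) = C1*exp(6*b/5)


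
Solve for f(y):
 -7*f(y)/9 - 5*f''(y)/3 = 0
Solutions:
 f(y) = C1*sin(sqrt(105)*y/15) + C2*cos(sqrt(105)*y/15)


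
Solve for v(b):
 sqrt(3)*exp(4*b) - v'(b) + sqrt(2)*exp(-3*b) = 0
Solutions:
 v(b) = C1 + sqrt(3)*exp(4*b)/4 - sqrt(2)*exp(-3*b)/3


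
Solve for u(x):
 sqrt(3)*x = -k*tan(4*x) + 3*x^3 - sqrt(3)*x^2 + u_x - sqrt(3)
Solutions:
 u(x) = C1 - k*log(cos(4*x))/4 - 3*x^4/4 + sqrt(3)*x^3/3 + sqrt(3)*x^2/2 + sqrt(3)*x


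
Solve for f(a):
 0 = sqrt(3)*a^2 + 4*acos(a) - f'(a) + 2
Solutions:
 f(a) = C1 + sqrt(3)*a^3/3 + 4*a*acos(a) + 2*a - 4*sqrt(1 - a^2)


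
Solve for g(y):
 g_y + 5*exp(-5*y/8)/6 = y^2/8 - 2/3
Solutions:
 g(y) = C1 + y^3/24 - 2*y/3 + 4*exp(-5*y/8)/3


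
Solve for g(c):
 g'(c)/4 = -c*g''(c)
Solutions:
 g(c) = C1 + C2*c^(3/4)


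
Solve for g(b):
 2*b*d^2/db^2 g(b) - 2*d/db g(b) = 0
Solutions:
 g(b) = C1 + C2*b^2


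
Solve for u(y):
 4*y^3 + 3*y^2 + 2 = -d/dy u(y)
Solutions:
 u(y) = C1 - y^4 - y^3 - 2*y


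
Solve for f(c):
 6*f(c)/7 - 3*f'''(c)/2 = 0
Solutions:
 f(c) = C3*exp(14^(2/3)*c/7) + (C1*sin(14^(2/3)*sqrt(3)*c/14) + C2*cos(14^(2/3)*sqrt(3)*c/14))*exp(-14^(2/3)*c/14)


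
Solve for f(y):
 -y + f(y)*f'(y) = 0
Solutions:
 f(y) = -sqrt(C1 + y^2)
 f(y) = sqrt(C1 + y^2)


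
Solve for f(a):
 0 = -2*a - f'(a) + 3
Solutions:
 f(a) = C1 - a^2 + 3*a


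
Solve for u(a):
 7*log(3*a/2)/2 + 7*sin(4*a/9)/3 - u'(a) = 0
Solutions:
 u(a) = C1 + 7*a*log(a)/2 - 7*a/2 - 4*a*log(2) + a*log(6)/2 + 3*a*log(3) - 21*cos(4*a/9)/4


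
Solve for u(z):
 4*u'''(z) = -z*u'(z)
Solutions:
 u(z) = C1 + Integral(C2*airyai(-2^(1/3)*z/2) + C3*airybi(-2^(1/3)*z/2), z)


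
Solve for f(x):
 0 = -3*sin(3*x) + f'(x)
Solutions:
 f(x) = C1 - cos(3*x)


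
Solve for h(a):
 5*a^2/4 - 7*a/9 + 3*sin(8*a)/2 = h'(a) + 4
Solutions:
 h(a) = C1 + 5*a^3/12 - 7*a^2/18 - 4*a - 3*cos(8*a)/16


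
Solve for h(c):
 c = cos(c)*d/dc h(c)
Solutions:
 h(c) = C1 + Integral(c/cos(c), c)


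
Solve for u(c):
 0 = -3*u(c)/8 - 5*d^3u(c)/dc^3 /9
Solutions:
 u(c) = C3*exp(-3*5^(2/3)*c/10) + (C1*sin(3*sqrt(3)*5^(2/3)*c/20) + C2*cos(3*sqrt(3)*5^(2/3)*c/20))*exp(3*5^(2/3)*c/20)


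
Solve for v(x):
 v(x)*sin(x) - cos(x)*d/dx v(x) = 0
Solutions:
 v(x) = C1/cos(x)


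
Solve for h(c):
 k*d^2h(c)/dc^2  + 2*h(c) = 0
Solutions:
 h(c) = C1*exp(-sqrt(2)*c*sqrt(-1/k)) + C2*exp(sqrt(2)*c*sqrt(-1/k))


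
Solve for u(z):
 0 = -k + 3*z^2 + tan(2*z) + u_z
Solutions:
 u(z) = C1 + k*z - z^3 + log(cos(2*z))/2


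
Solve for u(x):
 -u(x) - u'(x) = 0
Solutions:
 u(x) = C1*exp(-x)


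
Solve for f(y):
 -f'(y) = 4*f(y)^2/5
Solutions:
 f(y) = 5/(C1 + 4*y)


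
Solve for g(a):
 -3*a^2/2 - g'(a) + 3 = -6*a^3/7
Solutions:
 g(a) = C1 + 3*a^4/14 - a^3/2 + 3*a


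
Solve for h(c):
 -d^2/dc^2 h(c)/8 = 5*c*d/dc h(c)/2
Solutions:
 h(c) = C1 + C2*erf(sqrt(10)*c)


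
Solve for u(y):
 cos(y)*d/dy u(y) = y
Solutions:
 u(y) = C1 + Integral(y/cos(y), y)


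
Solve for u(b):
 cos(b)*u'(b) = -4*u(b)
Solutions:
 u(b) = C1*(sin(b)^2 - 2*sin(b) + 1)/(sin(b)^2 + 2*sin(b) + 1)


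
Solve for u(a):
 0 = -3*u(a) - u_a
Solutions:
 u(a) = C1*exp(-3*a)


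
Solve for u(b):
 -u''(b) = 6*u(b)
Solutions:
 u(b) = C1*sin(sqrt(6)*b) + C2*cos(sqrt(6)*b)


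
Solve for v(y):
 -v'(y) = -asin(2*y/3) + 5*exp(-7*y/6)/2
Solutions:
 v(y) = C1 + y*asin(2*y/3) + sqrt(9 - 4*y^2)/2 + 15*exp(-7*y/6)/7


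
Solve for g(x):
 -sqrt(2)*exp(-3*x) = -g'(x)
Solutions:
 g(x) = C1 - sqrt(2)*exp(-3*x)/3


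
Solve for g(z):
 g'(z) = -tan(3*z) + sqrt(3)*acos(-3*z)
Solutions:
 g(z) = C1 + sqrt(3)*(z*acos(-3*z) + sqrt(1 - 9*z^2)/3) + log(cos(3*z))/3


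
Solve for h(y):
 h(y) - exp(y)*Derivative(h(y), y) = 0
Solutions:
 h(y) = C1*exp(-exp(-y))


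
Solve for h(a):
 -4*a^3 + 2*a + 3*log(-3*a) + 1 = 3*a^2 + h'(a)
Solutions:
 h(a) = C1 - a^4 - a^3 + a^2 + 3*a*log(-a) + a*(-2 + 3*log(3))


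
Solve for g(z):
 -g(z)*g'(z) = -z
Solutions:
 g(z) = -sqrt(C1 + z^2)
 g(z) = sqrt(C1 + z^2)


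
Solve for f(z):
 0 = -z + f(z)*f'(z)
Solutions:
 f(z) = -sqrt(C1 + z^2)
 f(z) = sqrt(C1 + z^2)


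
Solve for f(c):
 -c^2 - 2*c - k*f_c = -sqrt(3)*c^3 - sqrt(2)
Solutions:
 f(c) = C1 + sqrt(3)*c^4/(4*k) - c^3/(3*k) - c^2/k + sqrt(2)*c/k


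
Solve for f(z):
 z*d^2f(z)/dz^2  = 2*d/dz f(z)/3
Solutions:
 f(z) = C1 + C2*z^(5/3)


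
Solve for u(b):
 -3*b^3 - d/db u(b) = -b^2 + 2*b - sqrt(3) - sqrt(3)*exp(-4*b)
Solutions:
 u(b) = C1 - 3*b^4/4 + b^3/3 - b^2 + sqrt(3)*b - sqrt(3)*exp(-4*b)/4


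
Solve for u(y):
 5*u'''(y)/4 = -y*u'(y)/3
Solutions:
 u(y) = C1 + Integral(C2*airyai(-30^(2/3)*y/15) + C3*airybi(-30^(2/3)*y/15), y)


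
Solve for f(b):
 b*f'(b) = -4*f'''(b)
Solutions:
 f(b) = C1 + Integral(C2*airyai(-2^(1/3)*b/2) + C3*airybi(-2^(1/3)*b/2), b)


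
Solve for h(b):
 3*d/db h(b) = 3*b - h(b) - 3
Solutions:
 h(b) = C1*exp(-b/3) + 3*b - 12


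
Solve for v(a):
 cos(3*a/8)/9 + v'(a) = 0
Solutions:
 v(a) = C1 - 8*sin(3*a/8)/27


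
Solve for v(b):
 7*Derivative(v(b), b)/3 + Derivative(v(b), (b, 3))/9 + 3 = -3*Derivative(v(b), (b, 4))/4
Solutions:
 v(b) = C1 + C2*exp(b*(-8 + 8*2^(2/3)/(243*sqrt(2893849) + 413375)^(1/3) + 2^(1/3)*(243*sqrt(2893849) + 413375)^(1/3))/162)*sin(2^(1/3)*sqrt(3)*b*(-(243*sqrt(2893849) + 413375)^(1/3) + 8*2^(1/3)/(243*sqrt(2893849) + 413375)^(1/3))/162) + C3*exp(b*(-8 + 8*2^(2/3)/(243*sqrt(2893849) + 413375)^(1/3) + 2^(1/3)*(243*sqrt(2893849) + 413375)^(1/3))/162)*cos(2^(1/3)*sqrt(3)*b*(-(243*sqrt(2893849) + 413375)^(1/3) + 8*2^(1/3)/(243*sqrt(2893849) + 413375)^(1/3))/162) + C4*exp(-b*(8*2^(2/3)/(243*sqrt(2893849) + 413375)^(1/3) + 4 + 2^(1/3)*(243*sqrt(2893849) + 413375)^(1/3))/81) - 9*b/7


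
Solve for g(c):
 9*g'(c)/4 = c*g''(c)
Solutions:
 g(c) = C1 + C2*c^(13/4)


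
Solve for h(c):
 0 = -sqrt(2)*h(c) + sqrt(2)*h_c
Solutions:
 h(c) = C1*exp(c)


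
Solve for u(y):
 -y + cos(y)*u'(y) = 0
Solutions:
 u(y) = C1 + Integral(y/cos(y), y)


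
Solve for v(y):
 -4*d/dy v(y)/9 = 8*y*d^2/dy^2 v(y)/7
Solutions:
 v(y) = C1 + C2*y^(11/18)


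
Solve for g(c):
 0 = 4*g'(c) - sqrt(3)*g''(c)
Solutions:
 g(c) = C1 + C2*exp(4*sqrt(3)*c/3)


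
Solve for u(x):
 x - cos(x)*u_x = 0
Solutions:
 u(x) = C1 + Integral(x/cos(x), x)


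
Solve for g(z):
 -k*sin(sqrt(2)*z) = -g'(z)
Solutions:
 g(z) = C1 - sqrt(2)*k*cos(sqrt(2)*z)/2


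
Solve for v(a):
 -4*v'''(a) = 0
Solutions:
 v(a) = C1 + C2*a + C3*a^2


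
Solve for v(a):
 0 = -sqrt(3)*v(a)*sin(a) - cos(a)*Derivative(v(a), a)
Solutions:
 v(a) = C1*cos(a)^(sqrt(3))


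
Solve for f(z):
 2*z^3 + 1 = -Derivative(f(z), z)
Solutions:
 f(z) = C1 - z^4/2 - z


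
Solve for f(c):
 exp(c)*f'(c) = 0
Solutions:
 f(c) = C1


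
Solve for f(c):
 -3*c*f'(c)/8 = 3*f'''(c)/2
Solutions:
 f(c) = C1 + Integral(C2*airyai(-2^(1/3)*c/2) + C3*airybi(-2^(1/3)*c/2), c)


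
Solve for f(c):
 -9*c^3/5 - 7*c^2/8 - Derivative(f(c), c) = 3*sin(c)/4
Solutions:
 f(c) = C1 - 9*c^4/20 - 7*c^3/24 + 3*cos(c)/4


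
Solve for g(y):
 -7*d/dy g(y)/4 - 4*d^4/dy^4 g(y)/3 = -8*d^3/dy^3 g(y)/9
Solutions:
 g(y) = C1 + C2*exp(y*(32*2^(2/3)/(27*sqrt(310737) + 15053)^(1/3) + 16 + 2^(1/3)*(27*sqrt(310737) + 15053)^(1/3))/72)*sin(2^(1/3)*sqrt(3)*y*(-(27*sqrt(310737) + 15053)^(1/3) + 32*2^(1/3)/(27*sqrt(310737) + 15053)^(1/3))/72) + C3*exp(y*(32*2^(2/3)/(27*sqrt(310737) + 15053)^(1/3) + 16 + 2^(1/3)*(27*sqrt(310737) + 15053)^(1/3))/72)*cos(2^(1/3)*sqrt(3)*y*(-(27*sqrt(310737) + 15053)^(1/3) + 32*2^(1/3)/(27*sqrt(310737) + 15053)^(1/3))/72) + C4*exp(y*(-2^(1/3)*(27*sqrt(310737) + 15053)^(1/3) - 32*2^(2/3)/(27*sqrt(310737) + 15053)^(1/3) + 8)/36)


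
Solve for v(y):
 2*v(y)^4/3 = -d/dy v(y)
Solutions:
 v(y) = (-1 - sqrt(3)*I)*(1/(C1 + 2*y))^(1/3)/2
 v(y) = (-1 + sqrt(3)*I)*(1/(C1 + 2*y))^(1/3)/2
 v(y) = (1/(C1 + 2*y))^(1/3)


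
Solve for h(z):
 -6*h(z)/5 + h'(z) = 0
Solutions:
 h(z) = C1*exp(6*z/5)


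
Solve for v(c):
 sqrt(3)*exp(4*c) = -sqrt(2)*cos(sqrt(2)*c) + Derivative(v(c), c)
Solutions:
 v(c) = C1 + sqrt(3)*exp(4*c)/4 + sin(sqrt(2)*c)


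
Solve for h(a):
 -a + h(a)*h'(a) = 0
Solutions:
 h(a) = -sqrt(C1 + a^2)
 h(a) = sqrt(C1 + a^2)


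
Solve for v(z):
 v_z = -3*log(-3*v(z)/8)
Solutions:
 Integral(1/(log(-_y) - 3*log(2) + log(3)), (_y, v(z)))/3 = C1 - z


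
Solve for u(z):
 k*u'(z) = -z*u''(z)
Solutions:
 u(z) = C1 + z^(1 - re(k))*(C2*sin(log(z)*Abs(im(k))) + C3*cos(log(z)*im(k)))


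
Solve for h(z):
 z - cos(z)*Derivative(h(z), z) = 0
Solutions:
 h(z) = C1 + Integral(z/cos(z), z)


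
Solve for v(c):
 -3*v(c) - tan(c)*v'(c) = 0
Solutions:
 v(c) = C1/sin(c)^3


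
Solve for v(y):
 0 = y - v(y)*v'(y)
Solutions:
 v(y) = -sqrt(C1 + y^2)
 v(y) = sqrt(C1 + y^2)


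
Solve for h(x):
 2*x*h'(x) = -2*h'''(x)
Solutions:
 h(x) = C1 + Integral(C2*airyai(-x) + C3*airybi(-x), x)


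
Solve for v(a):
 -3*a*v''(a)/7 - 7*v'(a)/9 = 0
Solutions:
 v(a) = C1 + C2/a^(22/27)


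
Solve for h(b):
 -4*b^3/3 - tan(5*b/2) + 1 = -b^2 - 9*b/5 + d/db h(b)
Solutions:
 h(b) = C1 - b^4/3 + b^3/3 + 9*b^2/10 + b + 2*log(cos(5*b/2))/5


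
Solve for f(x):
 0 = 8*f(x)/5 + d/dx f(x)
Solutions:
 f(x) = C1*exp(-8*x/5)


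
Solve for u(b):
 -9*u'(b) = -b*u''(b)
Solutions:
 u(b) = C1 + C2*b^10


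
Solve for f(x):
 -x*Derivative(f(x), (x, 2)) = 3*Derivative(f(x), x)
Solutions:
 f(x) = C1 + C2/x^2


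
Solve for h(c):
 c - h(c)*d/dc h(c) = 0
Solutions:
 h(c) = -sqrt(C1 + c^2)
 h(c) = sqrt(C1 + c^2)


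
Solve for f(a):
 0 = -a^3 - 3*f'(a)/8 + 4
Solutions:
 f(a) = C1 - 2*a^4/3 + 32*a/3


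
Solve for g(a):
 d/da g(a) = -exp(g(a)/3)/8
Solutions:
 g(a) = 3*log(1/(C1 + a)) + 3*log(24)


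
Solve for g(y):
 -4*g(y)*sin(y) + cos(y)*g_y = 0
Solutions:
 g(y) = C1/cos(y)^4


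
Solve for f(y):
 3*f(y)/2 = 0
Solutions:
 f(y) = 0


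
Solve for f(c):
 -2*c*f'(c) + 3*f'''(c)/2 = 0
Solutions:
 f(c) = C1 + Integral(C2*airyai(6^(2/3)*c/3) + C3*airybi(6^(2/3)*c/3), c)


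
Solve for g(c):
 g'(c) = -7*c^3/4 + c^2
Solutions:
 g(c) = C1 - 7*c^4/16 + c^3/3


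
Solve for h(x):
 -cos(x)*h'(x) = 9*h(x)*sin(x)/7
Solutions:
 h(x) = C1*cos(x)^(9/7)


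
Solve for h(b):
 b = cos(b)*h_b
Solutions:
 h(b) = C1 + Integral(b/cos(b), b)


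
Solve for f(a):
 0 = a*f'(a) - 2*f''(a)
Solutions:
 f(a) = C1 + C2*erfi(a/2)


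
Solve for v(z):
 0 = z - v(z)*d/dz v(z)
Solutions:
 v(z) = -sqrt(C1 + z^2)
 v(z) = sqrt(C1 + z^2)


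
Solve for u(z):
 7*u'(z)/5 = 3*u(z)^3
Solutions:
 u(z) = -sqrt(14)*sqrt(-1/(C1 + 15*z))/2
 u(z) = sqrt(14)*sqrt(-1/(C1 + 15*z))/2


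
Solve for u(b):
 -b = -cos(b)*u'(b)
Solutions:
 u(b) = C1 + Integral(b/cos(b), b)


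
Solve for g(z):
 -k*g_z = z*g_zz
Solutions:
 g(z) = C1 + z^(1 - re(k))*(C2*sin(log(z)*Abs(im(k))) + C3*cos(log(z)*im(k)))


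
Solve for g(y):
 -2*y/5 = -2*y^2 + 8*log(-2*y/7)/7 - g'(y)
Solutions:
 g(y) = C1 - 2*y^3/3 + y^2/5 + 8*y*log(-y)/7 + 8*y*(-log(7) - 1 + log(2))/7


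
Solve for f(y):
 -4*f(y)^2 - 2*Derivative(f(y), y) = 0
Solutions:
 f(y) = 1/(C1 + 2*y)


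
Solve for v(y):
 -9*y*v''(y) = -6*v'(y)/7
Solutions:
 v(y) = C1 + C2*y^(23/21)


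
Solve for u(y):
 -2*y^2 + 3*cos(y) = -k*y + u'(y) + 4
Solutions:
 u(y) = C1 + k*y^2/2 - 2*y^3/3 - 4*y + 3*sin(y)


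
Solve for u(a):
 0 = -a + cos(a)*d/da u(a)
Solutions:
 u(a) = C1 + Integral(a/cos(a), a)


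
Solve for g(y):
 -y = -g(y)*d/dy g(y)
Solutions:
 g(y) = -sqrt(C1 + y^2)
 g(y) = sqrt(C1 + y^2)


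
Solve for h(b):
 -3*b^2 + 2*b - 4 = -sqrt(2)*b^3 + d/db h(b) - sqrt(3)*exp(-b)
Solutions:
 h(b) = C1 + sqrt(2)*b^4/4 - b^3 + b^2 - 4*b - sqrt(3)*exp(-b)


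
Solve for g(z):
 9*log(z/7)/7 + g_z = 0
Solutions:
 g(z) = C1 - 9*z*log(z)/7 + 9*z/7 + 9*z*log(7)/7


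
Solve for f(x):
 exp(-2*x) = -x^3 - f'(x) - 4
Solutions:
 f(x) = C1 - x^4/4 - 4*x + exp(-2*x)/2


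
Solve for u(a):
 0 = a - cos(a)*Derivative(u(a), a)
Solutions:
 u(a) = C1 + Integral(a/cos(a), a)


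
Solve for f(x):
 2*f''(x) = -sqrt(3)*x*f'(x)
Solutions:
 f(x) = C1 + C2*erf(3^(1/4)*x/2)


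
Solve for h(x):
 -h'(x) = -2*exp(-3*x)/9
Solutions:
 h(x) = C1 - 2*exp(-3*x)/27


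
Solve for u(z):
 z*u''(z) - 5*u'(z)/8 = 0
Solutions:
 u(z) = C1 + C2*z^(13/8)


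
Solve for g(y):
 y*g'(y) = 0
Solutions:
 g(y) = C1


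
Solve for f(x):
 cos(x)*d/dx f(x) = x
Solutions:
 f(x) = C1 + Integral(x/cos(x), x)


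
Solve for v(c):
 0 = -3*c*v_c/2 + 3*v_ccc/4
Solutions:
 v(c) = C1 + Integral(C2*airyai(2^(1/3)*c) + C3*airybi(2^(1/3)*c), c)


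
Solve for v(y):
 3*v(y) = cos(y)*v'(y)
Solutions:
 v(y) = C1*(sin(y) + 1)^(3/2)/(sin(y) - 1)^(3/2)


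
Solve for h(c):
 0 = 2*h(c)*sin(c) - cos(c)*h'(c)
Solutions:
 h(c) = C1/cos(c)^2


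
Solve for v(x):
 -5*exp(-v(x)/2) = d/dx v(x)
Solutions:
 v(x) = 2*log(C1 - 5*x/2)


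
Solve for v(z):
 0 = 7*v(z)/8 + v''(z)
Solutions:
 v(z) = C1*sin(sqrt(14)*z/4) + C2*cos(sqrt(14)*z/4)


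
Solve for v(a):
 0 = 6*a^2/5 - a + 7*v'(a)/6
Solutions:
 v(a) = C1 - 12*a^3/35 + 3*a^2/7


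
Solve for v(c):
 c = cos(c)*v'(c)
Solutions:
 v(c) = C1 + Integral(c/cos(c), c)


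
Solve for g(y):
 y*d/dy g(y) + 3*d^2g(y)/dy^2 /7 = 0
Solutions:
 g(y) = C1 + C2*erf(sqrt(42)*y/6)


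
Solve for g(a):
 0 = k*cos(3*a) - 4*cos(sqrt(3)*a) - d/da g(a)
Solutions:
 g(a) = C1 + k*sin(3*a)/3 - 4*sqrt(3)*sin(sqrt(3)*a)/3


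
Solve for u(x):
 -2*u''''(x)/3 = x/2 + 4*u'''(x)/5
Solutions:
 u(x) = C1 + C2*x + C3*x^2 + C4*exp(-6*x/5) - 5*x^4/192 + 25*x^3/288


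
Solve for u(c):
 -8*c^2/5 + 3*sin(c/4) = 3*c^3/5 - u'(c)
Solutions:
 u(c) = C1 + 3*c^4/20 + 8*c^3/15 + 12*cos(c/4)


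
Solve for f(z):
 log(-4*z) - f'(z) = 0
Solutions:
 f(z) = C1 + z*log(-z) + z*(-1 + 2*log(2))


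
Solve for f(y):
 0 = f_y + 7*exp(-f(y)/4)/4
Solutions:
 f(y) = 4*log(C1 - 7*y/16)


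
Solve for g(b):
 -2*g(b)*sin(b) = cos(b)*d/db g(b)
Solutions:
 g(b) = C1*cos(b)^2


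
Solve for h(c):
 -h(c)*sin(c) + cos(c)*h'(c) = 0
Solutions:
 h(c) = C1/cos(c)


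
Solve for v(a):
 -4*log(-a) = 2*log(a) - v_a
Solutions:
 v(a) = C1 + 6*a*log(a) + 2*a*(-3 + 2*I*pi)


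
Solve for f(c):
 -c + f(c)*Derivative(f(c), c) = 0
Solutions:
 f(c) = -sqrt(C1 + c^2)
 f(c) = sqrt(C1 + c^2)


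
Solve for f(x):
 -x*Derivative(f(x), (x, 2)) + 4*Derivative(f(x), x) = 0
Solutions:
 f(x) = C1 + C2*x^5


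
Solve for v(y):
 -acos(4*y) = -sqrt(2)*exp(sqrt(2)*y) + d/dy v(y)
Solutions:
 v(y) = C1 - y*acos(4*y) + sqrt(1 - 16*y^2)/4 + exp(sqrt(2)*y)


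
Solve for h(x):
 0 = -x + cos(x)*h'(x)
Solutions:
 h(x) = C1 + Integral(x/cos(x), x)


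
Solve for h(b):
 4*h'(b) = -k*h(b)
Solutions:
 h(b) = C1*exp(-b*k/4)


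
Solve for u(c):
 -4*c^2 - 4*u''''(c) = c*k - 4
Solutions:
 u(c) = C1 + C2*c + C3*c^2 + C4*c^3 - c^6/360 - c^5*k/480 + c^4/24


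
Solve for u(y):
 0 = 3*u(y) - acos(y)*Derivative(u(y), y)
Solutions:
 u(y) = C1*exp(3*Integral(1/acos(y), y))


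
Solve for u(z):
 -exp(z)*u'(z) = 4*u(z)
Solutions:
 u(z) = C1*exp(4*exp(-z))


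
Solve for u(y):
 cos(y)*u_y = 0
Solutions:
 u(y) = C1


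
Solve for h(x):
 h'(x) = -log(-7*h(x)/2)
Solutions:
 Integral(1/(log(-_y) - log(2) + log(7)), (_y, h(x))) = C1 - x


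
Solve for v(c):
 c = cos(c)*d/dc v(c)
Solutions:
 v(c) = C1 + Integral(c/cos(c), c)


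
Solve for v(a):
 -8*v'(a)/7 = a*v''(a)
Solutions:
 v(a) = C1 + C2/a^(1/7)


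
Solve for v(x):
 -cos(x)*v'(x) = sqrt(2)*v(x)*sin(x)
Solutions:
 v(x) = C1*cos(x)^(sqrt(2))


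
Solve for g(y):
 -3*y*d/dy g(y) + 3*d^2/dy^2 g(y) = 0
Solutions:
 g(y) = C1 + C2*erfi(sqrt(2)*y/2)


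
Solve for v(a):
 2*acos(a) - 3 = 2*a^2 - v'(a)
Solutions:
 v(a) = C1 + 2*a^3/3 - 2*a*acos(a) + 3*a + 2*sqrt(1 - a^2)


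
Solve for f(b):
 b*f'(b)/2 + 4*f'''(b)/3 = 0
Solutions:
 f(b) = C1 + Integral(C2*airyai(-3^(1/3)*b/2) + C3*airybi(-3^(1/3)*b/2), b)


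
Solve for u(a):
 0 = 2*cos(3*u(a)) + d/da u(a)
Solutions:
 u(a) = -asin((C1 + exp(12*a))/(C1 - exp(12*a)))/3 + pi/3
 u(a) = asin((C1 + exp(12*a))/(C1 - exp(12*a)))/3


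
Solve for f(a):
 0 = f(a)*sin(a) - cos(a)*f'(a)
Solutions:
 f(a) = C1/cos(a)


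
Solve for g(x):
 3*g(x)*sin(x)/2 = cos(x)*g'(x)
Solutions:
 g(x) = C1/cos(x)^(3/2)


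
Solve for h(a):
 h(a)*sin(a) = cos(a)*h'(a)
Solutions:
 h(a) = C1/cos(a)


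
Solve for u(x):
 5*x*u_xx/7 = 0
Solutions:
 u(x) = C1 + C2*x


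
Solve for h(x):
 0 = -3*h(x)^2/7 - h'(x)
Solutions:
 h(x) = 7/(C1 + 3*x)


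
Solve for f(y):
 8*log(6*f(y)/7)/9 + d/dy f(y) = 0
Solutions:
 9*Integral(1/(log(_y) - log(7) + log(6)), (_y, f(y)))/8 = C1 - y


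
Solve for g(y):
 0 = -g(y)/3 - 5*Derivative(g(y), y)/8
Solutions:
 g(y) = C1*exp(-8*y/15)


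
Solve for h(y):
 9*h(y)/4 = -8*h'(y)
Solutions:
 h(y) = C1*exp(-9*y/32)


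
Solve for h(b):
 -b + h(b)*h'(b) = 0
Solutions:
 h(b) = -sqrt(C1 + b^2)
 h(b) = sqrt(C1 + b^2)


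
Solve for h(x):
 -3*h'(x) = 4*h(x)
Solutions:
 h(x) = C1*exp(-4*x/3)


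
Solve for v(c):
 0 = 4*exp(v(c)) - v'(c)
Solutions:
 v(c) = log(-1/(C1 + 4*c))


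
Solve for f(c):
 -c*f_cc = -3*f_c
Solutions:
 f(c) = C1 + C2*c^4


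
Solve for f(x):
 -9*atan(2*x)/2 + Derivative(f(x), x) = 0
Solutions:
 f(x) = C1 + 9*x*atan(2*x)/2 - 9*log(4*x^2 + 1)/8


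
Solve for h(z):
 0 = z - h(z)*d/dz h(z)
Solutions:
 h(z) = -sqrt(C1 + z^2)
 h(z) = sqrt(C1 + z^2)


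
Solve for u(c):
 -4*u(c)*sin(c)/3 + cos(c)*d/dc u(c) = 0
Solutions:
 u(c) = C1/cos(c)^(4/3)


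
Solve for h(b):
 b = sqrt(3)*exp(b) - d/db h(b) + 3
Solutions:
 h(b) = C1 - b^2/2 + 3*b + sqrt(3)*exp(b)


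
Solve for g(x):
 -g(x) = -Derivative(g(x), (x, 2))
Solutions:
 g(x) = C1*exp(-x) + C2*exp(x)


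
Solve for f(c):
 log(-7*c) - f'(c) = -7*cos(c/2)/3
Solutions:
 f(c) = C1 + c*log(-c) - c + c*log(7) + 14*sin(c/2)/3


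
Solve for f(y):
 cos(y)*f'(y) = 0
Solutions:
 f(y) = C1


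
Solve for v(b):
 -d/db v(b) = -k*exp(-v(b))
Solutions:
 v(b) = log(C1 + b*k)


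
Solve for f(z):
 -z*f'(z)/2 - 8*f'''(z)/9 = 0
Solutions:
 f(z) = C1 + Integral(C2*airyai(-6^(2/3)*z/4) + C3*airybi(-6^(2/3)*z/4), z)


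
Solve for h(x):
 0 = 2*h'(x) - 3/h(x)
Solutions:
 h(x) = -sqrt(C1 + 3*x)
 h(x) = sqrt(C1 + 3*x)


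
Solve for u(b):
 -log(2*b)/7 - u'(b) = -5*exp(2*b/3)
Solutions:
 u(b) = C1 - b*log(b)/7 + b*(1 - log(2))/7 + 15*exp(2*b/3)/2


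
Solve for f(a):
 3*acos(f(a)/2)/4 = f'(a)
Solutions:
 Integral(1/acos(_y/2), (_y, f(a))) = C1 + 3*a/4


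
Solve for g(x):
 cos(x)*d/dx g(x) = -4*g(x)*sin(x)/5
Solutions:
 g(x) = C1*cos(x)^(4/5)


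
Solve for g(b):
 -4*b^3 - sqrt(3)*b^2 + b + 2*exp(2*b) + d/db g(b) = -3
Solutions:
 g(b) = C1 + b^4 + sqrt(3)*b^3/3 - b^2/2 - 3*b - exp(2*b)


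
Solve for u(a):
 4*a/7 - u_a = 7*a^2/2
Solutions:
 u(a) = C1 - 7*a^3/6 + 2*a^2/7


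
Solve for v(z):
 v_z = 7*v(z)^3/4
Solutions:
 v(z) = -sqrt(2)*sqrt(-1/(C1 + 7*z))
 v(z) = sqrt(2)*sqrt(-1/(C1 + 7*z))


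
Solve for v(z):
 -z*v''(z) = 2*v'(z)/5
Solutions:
 v(z) = C1 + C2*z^(3/5)


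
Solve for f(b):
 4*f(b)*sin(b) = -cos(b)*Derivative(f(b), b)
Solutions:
 f(b) = C1*cos(b)^4


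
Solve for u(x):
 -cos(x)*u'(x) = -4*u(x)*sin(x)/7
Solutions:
 u(x) = C1/cos(x)^(4/7)


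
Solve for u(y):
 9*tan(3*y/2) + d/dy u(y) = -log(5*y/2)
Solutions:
 u(y) = C1 - y*log(y) - y*log(5) + y*log(2) + y + 6*log(cos(3*y/2))


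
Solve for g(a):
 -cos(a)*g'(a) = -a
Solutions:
 g(a) = C1 + Integral(a/cos(a), a)


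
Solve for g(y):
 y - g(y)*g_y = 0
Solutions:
 g(y) = -sqrt(C1 + y^2)
 g(y) = sqrt(C1 + y^2)


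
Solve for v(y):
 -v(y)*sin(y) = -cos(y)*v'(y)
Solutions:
 v(y) = C1/cos(y)


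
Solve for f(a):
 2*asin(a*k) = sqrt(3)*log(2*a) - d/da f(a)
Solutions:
 f(a) = C1 + sqrt(3)*a*(log(a) - 1) + sqrt(3)*a*log(2) - 2*Piecewise((a*asin(a*k) + sqrt(-a^2*k^2 + 1)/k, Ne(k, 0)), (0, True))


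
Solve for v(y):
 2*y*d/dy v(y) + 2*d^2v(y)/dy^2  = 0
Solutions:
 v(y) = C1 + C2*erf(sqrt(2)*y/2)


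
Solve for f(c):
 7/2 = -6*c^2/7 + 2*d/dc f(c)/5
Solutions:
 f(c) = C1 + 5*c^3/7 + 35*c/4


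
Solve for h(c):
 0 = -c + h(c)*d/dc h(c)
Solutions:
 h(c) = -sqrt(C1 + c^2)
 h(c) = sqrt(C1 + c^2)


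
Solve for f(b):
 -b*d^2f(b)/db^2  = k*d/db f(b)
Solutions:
 f(b) = C1 + b^(1 - re(k))*(C2*sin(log(b)*Abs(im(k))) + C3*cos(log(b)*im(k)))


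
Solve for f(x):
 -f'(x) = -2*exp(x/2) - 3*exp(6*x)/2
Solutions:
 f(x) = C1 + 4*exp(x/2) + exp(6*x)/4


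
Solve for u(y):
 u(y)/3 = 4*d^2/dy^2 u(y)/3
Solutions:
 u(y) = C1*exp(-y/2) + C2*exp(y/2)


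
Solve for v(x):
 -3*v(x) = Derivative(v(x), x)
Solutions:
 v(x) = C1*exp(-3*x)


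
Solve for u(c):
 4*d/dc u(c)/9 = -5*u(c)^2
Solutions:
 u(c) = 4/(C1 + 45*c)


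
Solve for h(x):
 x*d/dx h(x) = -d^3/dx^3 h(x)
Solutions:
 h(x) = C1 + Integral(C2*airyai(-x) + C3*airybi(-x), x)


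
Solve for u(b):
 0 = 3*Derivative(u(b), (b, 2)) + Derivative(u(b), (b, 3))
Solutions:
 u(b) = C1 + C2*b + C3*exp(-3*b)


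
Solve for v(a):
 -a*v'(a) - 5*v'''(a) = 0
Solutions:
 v(a) = C1 + Integral(C2*airyai(-5^(2/3)*a/5) + C3*airybi(-5^(2/3)*a/5), a)


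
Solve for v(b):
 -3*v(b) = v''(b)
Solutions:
 v(b) = C1*sin(sqrt(3)*b) + C2*cos(sqrt(3)*b)


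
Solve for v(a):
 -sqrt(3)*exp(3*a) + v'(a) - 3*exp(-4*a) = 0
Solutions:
 v(a) = C1 + sqrt(3)*exp(3*a)/3 - 3*exp(-4*a)/4


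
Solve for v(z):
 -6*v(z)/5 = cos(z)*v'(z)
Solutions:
 v(z) = C1*(sin(z) - 1)^(3/5)/(sin(z) + 1)^(3/5)


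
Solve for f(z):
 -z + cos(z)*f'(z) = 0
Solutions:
 f(z) = C1 + Integral(z/cos(z), z)


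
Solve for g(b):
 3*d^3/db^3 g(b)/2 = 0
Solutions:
 g(b) = C1 + C2*b + C3*b^2


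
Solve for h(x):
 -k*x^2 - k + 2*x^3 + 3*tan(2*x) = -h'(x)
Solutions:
 h(x) = C1 + k*x^3/3 + k*x - x^4/2 + 3*log(cos(2*x))/2


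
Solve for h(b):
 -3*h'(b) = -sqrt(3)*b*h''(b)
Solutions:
 h(b) = C1 + C2*b^(1 + sqrt(3))


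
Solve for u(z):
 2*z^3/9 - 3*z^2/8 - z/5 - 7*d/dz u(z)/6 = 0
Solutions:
 u(z) = C1 + z^4/21 - 3*z^3/28 - 3*z^2/35


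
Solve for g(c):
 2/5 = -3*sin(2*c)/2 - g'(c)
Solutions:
 g(c) = C1 - 2*c/5 + 3*cos(2*c)/4


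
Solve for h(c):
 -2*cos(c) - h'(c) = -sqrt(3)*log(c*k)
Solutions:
 h(c) = C1 + sqrt(3)*c*(log(c*k) - 1) - 2*sin(c)


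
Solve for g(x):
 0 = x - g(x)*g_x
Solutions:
 g(x) = -sqrt(C1 + x^2)
 g(x) = sqrt(C1 + x^2)


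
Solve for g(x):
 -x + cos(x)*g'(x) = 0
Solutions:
 g(x) = C1 + Integral(x/cos(x), x)


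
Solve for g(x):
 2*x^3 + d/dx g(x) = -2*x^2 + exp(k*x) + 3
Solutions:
 g(x) = C1 - x^4/2 - 2*x^3/3 + 3*x + exp(k*x)/k


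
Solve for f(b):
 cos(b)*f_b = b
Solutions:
 f(b) = C1 + Integral(b/cos(b), b)


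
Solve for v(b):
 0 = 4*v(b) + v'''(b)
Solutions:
 v(b) = C3*exp(-2^(2/3)*b) + (C1*sin(2^(2/3)*sqrt(3)*b/2) + C2*cos(2^(2/3)*sqrt(3)*b/2))*exp(2^(2/3)*b/2)


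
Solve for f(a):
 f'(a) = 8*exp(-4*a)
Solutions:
 f(a) = C1 - 2*exp(-4*a)


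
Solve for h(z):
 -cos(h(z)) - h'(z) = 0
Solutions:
 h(z) = pi - asin((C1 + exp(2*z))/(C1 - exp(2*z)))
 h(z) = asin((C1 + exp(2*z))/(C1 - exp(2*z)))


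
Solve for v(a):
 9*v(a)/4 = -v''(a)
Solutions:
 v(a) = C1*sin(3*a/2) + C2*cos(3*a/2)


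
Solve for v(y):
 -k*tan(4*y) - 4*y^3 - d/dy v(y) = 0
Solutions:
 v(y) = C1 + k*log(cos(4*y))/4 - y^4


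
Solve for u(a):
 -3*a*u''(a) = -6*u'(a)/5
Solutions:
 u(a) = C1 + C2*a^(7/5)


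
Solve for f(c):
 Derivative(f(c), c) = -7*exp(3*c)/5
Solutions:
 f(c) = C1 - 7*exp(3*c)/15


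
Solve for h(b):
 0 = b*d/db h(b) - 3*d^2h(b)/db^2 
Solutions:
 h(b) = C1 + C2*erfi(sqrt(6)*b/6)


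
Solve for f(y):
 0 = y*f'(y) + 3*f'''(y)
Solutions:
 f(y) = C1 + Integral(C2*airyai(-3^(2/3)*y/3) + C3*airybi(-3^(2/3)*y/3), y)


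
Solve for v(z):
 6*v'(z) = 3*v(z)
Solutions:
 v(z) = C1*exp(z/2)


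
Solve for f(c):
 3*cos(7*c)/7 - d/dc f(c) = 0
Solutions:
 f(c) = C1 + 3*sin(7*c)/49


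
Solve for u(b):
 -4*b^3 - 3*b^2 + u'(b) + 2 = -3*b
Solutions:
 u(b) = C1 + b^4 + b^3 - 3*b^2/2 - 2*b


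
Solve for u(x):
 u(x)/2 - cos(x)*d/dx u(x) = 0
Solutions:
 u(x) = C1*(sin(x) + 1)^(1/4)/(sin(x) - 1)^(1/4)


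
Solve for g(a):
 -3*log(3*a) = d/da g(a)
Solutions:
 g(a) = C1 - 3*a*log(a) - a*log(27) + 3*a


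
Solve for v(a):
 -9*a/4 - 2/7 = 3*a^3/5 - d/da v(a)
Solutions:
 v(a) = C1 + 3*a^4/20 + 9*a^2/8 + 2*a/7


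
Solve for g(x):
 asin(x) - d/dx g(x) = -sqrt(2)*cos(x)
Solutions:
 g(x) = C1 + x*asin(x) + sqrt(1 - x^2) + sqrt(2)*sin(x)


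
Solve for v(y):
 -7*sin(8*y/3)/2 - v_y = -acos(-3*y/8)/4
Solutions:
 v(y) = C1 + y*acos(-3*y/8)/4 + sqrt(64 - 9*y^2)/12 + 21*cos(8*y/3)/16


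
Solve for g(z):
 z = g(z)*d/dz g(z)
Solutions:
 g(z) = -sqrt(C1 + z^2)
 g(z) = sqrt(C1 + z^2)


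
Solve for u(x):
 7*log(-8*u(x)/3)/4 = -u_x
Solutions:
 4*Integral(1/(log(-_y) - log(3) + 3*log(2)), (_y, u(x)))/7 = C1 - x


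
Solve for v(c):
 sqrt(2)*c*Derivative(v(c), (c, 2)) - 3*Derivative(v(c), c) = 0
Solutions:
 v(c) = C1 + C2*c^(1 + 3*sqrt(2)/2)


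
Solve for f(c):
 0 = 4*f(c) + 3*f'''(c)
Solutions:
 f(c) = C3*exp(-6^(2/3)*c/3) + (C1*sin(2^(2/3)*3^(1/6)*c/2) + C2*cos(2^(2/3)*3^(1/6)*c/2))*exp(6^(2/3)*c/6)


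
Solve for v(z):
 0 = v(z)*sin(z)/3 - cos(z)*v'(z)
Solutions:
 v(z) = C1/cos(z)^(1/3)


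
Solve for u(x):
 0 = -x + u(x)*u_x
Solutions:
 u(x) = -sqrt(C1 + x^2)
 u(x) = sqrt(C1 + x^2)


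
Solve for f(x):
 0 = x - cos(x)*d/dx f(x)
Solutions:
 f(x) = C1 + Integral(x/cos(x), x)


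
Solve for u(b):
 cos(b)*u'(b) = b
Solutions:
 u(b) = C1 + Integral(b/cos(b), b)


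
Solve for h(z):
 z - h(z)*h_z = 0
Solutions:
 h(z) = -sqrt(C1 + z^2)
 h(z) = sqrt(C1 + z^2)


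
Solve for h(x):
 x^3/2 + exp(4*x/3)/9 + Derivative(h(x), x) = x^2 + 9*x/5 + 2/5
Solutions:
 h(x) = C1 - x^4/8 + x^3/3 + 9*x^2/10 + 2*x/5 - exp(4*x/3)/12


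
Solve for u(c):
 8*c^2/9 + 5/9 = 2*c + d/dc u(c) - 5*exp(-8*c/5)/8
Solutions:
 u(c) = C1 + 8*c^3/27 - c^2 + 5*c/9 - 25*exp(-8*c/5)/64


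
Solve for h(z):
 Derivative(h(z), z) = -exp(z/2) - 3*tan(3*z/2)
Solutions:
 h(z) = C1 - 2*exp(z/2) + 2*log(cos(3*z/2))


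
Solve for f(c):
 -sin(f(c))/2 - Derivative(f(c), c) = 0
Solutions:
 f(c) = -acos((-C1 - exp(c))/(C1 - exp(c))) + 2*pi
 f(c) = acos((-C1 - exp(c))/(C1 - exp(c)))


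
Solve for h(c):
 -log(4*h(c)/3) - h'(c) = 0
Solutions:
 Integral(1/(log(_y) - log(3) + 2*log(2)), (_y, h(c))) = C1 - c


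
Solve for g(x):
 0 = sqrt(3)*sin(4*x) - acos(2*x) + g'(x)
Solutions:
 g(x) = C1 + x*acos(2*x) - sqrt(1 - 4*x^2)/2 + sqrt(3)*cos(4*x)/4


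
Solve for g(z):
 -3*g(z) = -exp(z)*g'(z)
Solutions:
 g(z) = C1*exp(-3*exp(-z))


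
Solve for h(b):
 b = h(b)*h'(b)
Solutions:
 h(b) = -sqrt(C1 + b^2)
 h(b) = sqrt(C1 + b^2)


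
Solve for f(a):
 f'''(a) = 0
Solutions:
 f(a) = C1 + C2*a + C3*a^2


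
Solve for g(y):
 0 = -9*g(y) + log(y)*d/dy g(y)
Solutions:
 g(y) = C1*exp(9*li(y))


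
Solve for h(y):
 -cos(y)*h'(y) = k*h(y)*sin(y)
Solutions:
 h(y) = C1*exp(k*log(cos(y)))


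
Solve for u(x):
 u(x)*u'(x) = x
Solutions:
 u(x) = -sqrt(C1 + x^2)
 u(x) = sqrt(C1 + x^2)


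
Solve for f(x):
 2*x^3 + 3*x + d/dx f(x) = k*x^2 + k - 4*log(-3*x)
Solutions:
 f(x) = C1 + k*x^3/3 - x^4/2 - 3*x^2/2 + x*(k - 4*log(3) + 4) - 4*x*log(-x)


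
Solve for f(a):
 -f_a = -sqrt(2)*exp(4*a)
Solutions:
 f(a) = C1 + sqrt(2)*exp(4*a)/4


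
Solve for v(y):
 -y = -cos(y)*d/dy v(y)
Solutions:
 v(y) = C1 + Integral(y/cos(y), y)


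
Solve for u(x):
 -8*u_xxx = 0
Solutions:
 u(x) = C1 + C2*x + C3*x^2


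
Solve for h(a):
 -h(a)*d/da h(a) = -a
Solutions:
 h(a) = -sqrt(C1 + a^2)
 h(a) = sqrt(C1 + a^2)


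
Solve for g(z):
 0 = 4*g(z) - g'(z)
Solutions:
 g(z) = C1*exp(4*z)


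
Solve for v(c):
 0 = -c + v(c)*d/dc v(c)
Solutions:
 v(c) = -sqrt(C1 + c^2)
 v(c) = sqrt(C1 + c^2)


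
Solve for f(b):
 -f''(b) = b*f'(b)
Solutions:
 f(b) = C1 + C2*erf(sqrt(2)*b/2)


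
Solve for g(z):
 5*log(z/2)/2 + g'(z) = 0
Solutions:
 g(z) = C1 - 5*z*log(z)/2 + 5*z*log(2)/2 + 5*z/2


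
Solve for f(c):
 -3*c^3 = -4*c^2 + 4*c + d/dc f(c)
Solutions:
 f(c) = C1 - 3*c^4/4 + 4*c^3/3 - 2*c^2


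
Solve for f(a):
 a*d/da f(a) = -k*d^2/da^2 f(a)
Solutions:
 f(a) = C1 + C2*sqrt(k)*erf(sqrt(2)*a*sqrt(1/k)/2)


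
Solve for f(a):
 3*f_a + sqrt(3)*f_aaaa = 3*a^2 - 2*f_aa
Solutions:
 f(a) = C1 + C2*exp(-a*(-2^(2/3)*3^(1/6)*(27 + sqrt(32*sqrt(3) + 729))^(1/3) + 4*6^(1/3)/(27 + sqrt(32*sqrt(3) + 729))^(1/3))/12)*sin(a*(4*2^(1/3)*3^(5/6)/(27 + sqrt(32*sqrt(3) + 729))^(1/3) + 6^(2/3)*(27 + sqrt(32*sqrt(3) + 729))^(1/3))/12) + C3*exp(-a*(-2^(2/3)*3^(1/6)*(27 + sqrt(32*sqrt(3) + 729))^(1/3) + 4*6^(1/3)/(27 + sqrt(32*sqrt(3) + 729))^(1/3))/12)*cos(a*(4*2^(1/3)*3^(5/6)/(27 + sqrt(32*sqrt(3) + 729))^(1/3) + 6^(2/3)*(27 + sqrt(32*sqrt(3) + 729))^(1/3))/12) + C4*exp(a*(-2^(2/3)*3^(1/6)*(27 + sqrt(32*sqrt(3) + 729))^(1/3) + 4*6^(1/3)/(27 + sqrt(32*sqrt(3) + 729))^(1/3))/6) + a^3/3 - 2*a^2/3 + 8*a/9


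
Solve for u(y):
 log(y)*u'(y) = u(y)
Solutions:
 u(y) = C1*exp(li(y))


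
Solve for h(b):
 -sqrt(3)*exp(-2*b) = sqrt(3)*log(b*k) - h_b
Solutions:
 h(b) = C1 + sqrt(3)*b*log(b*k) - sqrt(3)*b - sqrt(3)*exp(-2*b)/2


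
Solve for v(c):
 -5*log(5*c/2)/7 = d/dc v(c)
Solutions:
 v(c) = C1 - 5*c*log(c)/7 - 5*c*log(5)/7 + 5*c*log(2)/7 + 5*c/7


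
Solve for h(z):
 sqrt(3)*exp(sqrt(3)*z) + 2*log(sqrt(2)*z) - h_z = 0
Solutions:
 h(z) = C1 + 2*z*log(z) + z*(-2 + log(2)) + exp(sqrt(3)*z)


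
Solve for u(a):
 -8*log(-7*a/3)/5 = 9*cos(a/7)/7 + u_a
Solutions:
 u(a) = C1 - 8*a*log(-a)/5 - 8*a*log(7)/5 + 8*a/5 + 8*a*log(3)/5 - 9*sin(a/7)


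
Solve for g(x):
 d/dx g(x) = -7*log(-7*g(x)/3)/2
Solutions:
 2*Integral(1/(log(-_y) - log(3) + log(7)), (_y, g(x)))/7 = C1 - x


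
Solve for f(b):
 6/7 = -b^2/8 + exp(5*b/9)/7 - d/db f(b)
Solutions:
 f(b) = C1 - b^3/24 - 6*b/7 + 9*exp(5*b/9)/35


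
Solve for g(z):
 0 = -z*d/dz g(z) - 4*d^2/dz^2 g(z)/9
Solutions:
 g(z) = C1 + C2*erf(3*sqrt(2)*z/4)


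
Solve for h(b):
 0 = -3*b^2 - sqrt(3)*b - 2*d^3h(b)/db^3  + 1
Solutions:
 h(b) = C1 + C2*b + C3*b^2 - b^5/40 - sqrt(3)*b^4/48 + b^3/12


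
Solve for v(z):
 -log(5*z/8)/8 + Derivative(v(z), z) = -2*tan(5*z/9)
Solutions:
 v(z) = C1 + z*log(z)/8 - 3*z*log(2)/8 - z/8 + z*log(5)/8 + 18*log(cos(5*z/9))/5


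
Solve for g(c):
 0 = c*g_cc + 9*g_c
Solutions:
 g(c) = C1 + C2/c^8


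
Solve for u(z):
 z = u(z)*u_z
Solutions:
 u(z) = -sqrt(C1 + z^2)
 u(z) = sqrt(C1 + z^2)


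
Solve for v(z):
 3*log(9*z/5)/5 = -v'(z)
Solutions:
 v(z) = C1 - 3*z*log(z)/5 - 6*z*log(3)/5 + 3*z/5 + 3*z*log(5)/5


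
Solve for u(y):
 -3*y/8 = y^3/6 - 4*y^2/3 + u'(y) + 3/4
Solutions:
 u(y) = C1 - y^4/24 + 4*y^3/9 - 3*y^2/16 - 3*y/4


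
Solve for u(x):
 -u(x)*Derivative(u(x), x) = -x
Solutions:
 u(x) = -sqrt(C1 + x^2)
 u(x) = sqrt(C1 + x^2)


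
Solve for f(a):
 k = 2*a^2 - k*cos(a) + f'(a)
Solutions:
 f(a) = C1 - 2*a^3/3 + a*k + k*sin(a)


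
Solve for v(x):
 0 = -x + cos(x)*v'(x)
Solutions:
 v(x) = C1 + Integral(x/cos(x), x)


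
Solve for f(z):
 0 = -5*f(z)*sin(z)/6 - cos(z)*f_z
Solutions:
 f(z) = C1*cos(z)^(5/6)


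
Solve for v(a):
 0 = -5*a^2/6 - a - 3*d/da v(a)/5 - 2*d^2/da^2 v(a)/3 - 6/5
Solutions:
 v(a) = C1 + C2*exp(-9*a/10) - 25*a^3/54 + 115*a^2/162 - 2608*a/729


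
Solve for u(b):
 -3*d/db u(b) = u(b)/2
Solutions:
 u(b) = C1*exp(-b/6)


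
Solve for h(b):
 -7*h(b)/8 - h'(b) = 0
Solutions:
 h(b) = C1*exp(-7*b/8)


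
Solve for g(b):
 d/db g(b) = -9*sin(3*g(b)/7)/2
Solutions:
 9*b/2 + 7*log(cos(3*g(b)/7) - 1)/6 - 7*log(cos(3*g(b)/7) + 1)/6 = C1


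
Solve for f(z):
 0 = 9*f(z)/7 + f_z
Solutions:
 f(z) = C1*exp(-9*z/7)


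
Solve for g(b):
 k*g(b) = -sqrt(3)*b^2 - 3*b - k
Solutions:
 g(b) = (-sqrt(3)*b^2 - 3*b - k)/k


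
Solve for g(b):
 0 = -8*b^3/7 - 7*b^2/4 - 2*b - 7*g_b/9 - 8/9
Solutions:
 g(b) = C1 - 18*b^4/49 - 3*b^3/4 - 9*b^2/7 - 8*b/7


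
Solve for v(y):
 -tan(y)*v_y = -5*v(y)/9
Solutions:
 v(y) = C1*sin(y)^(5/9)


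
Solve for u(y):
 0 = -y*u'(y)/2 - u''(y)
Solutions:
 u(y) = C1 + C2*erf(y/2)


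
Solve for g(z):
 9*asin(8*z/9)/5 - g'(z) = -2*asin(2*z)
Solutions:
 g(z) = C1 + 9*z*asin(8*z/9)/5 + 2*z*asin(2*z) + sqrt(1 - 4*z^2) + 9*sqrt(81 - 64*z^2)/40


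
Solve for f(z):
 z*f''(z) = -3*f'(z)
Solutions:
 f(z) = C1 + C2/z^2


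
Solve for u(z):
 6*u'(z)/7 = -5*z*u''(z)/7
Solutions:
 u(z) = C1 + C2/z^(1/5)


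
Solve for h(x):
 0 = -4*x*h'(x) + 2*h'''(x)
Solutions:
 h(x) = C1 + Integral(C2*airyai(2^(1/3)*x) + C3*airybi(2^(1/3)*x), x)


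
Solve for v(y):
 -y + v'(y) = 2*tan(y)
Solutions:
 v(y) = C1 + y^2/2 - 2*log(cos(y))


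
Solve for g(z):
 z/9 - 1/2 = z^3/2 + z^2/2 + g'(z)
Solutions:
 g(z) = C1 - z^4/8 - z^3/6 + z^2/18 - z/2


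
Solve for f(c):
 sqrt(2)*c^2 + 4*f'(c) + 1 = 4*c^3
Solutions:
 f(c) = C1 + c^4/4 - sqrt(2)*c^3/12 - c/4


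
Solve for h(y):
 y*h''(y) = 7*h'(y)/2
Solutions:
 h(y) = C1 + C2*y^(9/2)


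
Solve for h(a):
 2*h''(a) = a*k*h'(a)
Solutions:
 h(a) = Piecewise((-sqrt(pi)*C1*erf(a*sqrt(-k)/2)/sqrt(-k) - C2, (k > 0) | (k < 0)), (-C1*a - C2, True))


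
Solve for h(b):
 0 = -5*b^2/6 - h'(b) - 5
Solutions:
 h(b) = C1 - 5*b^3/18 - 5*b


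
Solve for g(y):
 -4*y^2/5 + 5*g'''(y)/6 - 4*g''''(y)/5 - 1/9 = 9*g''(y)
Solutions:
 g(y) = C1 + C2*y - y^4/135 - 2*y^3/729 + 317*y^2/328050 + (C3*sin(sqrt(25295)*y/48) + C4*cos(sqrt(25295)*y/48))*exp(25*y/48)


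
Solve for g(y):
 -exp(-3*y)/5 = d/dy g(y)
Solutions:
 g(y) = C1 + exp(-3*y)/15


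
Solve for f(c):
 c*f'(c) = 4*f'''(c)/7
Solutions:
 f(c) = C1 + Integral(C2*airyai(14^(1/3)*c/2) + C3*airybi(14^(1/3)*c/2), c)


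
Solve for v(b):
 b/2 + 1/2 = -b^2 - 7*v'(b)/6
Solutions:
 v(b) = C1 - 2*b^3/7 - 3*b^2/14 - 3*b/7


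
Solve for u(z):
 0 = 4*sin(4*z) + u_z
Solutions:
 u(z) = C1 + cos(4*z)


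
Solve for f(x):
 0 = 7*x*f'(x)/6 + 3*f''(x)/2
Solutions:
 f(x) = C1 + C2*erf(sqrt(14)*x/6)


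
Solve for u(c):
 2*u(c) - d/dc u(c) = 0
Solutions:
 u(c) = C1*exp(2*c)


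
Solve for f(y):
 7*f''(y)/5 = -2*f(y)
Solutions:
 f(y) = C1*sin(sqrt(70)*y/7) + C2*cos(sqrt(70)*y/7)


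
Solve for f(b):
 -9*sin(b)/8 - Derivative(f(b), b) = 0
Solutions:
 f(b) = C1 + 9*cos(b)/8


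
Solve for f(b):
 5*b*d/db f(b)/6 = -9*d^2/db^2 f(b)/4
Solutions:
 f(b) = C1 + C2*erf(sqrt(15)*b/9)


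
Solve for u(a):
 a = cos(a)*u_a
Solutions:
 u(a) = C1 + Integral(a/cos(a), a)


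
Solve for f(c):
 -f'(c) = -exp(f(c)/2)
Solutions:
 f(c) = 2*log(-1/(C1 + c)) + 2*log(2)


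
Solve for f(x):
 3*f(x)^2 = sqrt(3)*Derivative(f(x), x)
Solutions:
 f(x) = -1/(C1 + sqrt(3)*x)


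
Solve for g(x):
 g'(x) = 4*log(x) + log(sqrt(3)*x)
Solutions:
 g(x) = C1 + 5*x*log(x) - 5*x + x*log(3)/2


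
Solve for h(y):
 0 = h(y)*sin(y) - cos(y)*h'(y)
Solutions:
 h(y) = C1/cos(y)


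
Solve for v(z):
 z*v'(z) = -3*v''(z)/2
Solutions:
 v(z) = C1 + C2*erf(sqrt(3)*z/3)


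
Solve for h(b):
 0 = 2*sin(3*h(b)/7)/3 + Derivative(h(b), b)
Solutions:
 2*b/3 + 7*log(cos(3*h(b)/7) - 1)/6 - 7*log(cos(3*h(b)/7) + 1)/6 = C1


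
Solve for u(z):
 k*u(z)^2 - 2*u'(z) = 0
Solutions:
 u(z) = -2/(C1 + k*z)


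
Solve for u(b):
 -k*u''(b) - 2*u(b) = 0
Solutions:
 u(b) = C1*exp(-sqrt(2)*b*sqrt(-1/k)) + C2*exp(sqrt(2)*b*sqrt(-1/k))


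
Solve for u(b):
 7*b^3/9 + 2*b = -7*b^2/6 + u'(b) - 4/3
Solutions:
 u(b) = C1 + 7*b^4/36 + 7*b^3/18 + b^2 + 4*b/3
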